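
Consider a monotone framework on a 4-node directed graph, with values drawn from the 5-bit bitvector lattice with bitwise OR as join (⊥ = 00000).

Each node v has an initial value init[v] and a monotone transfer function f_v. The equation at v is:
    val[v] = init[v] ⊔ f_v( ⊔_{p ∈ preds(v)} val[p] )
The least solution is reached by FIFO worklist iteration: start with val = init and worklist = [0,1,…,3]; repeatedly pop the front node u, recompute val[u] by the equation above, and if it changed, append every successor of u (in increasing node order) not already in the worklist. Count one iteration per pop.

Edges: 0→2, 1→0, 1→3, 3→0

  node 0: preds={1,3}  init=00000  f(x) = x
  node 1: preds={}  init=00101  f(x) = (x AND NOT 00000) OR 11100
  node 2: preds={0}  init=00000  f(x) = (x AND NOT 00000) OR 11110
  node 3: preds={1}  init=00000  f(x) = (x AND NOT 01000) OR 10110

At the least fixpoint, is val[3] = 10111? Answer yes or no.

yes

Worklist (6 pops):
  #1 pop 0: in=00101 → 00101 (was 00000); enqueue []
  #2 pop 1: in=00000 → 11101 (was 00101); enqueue [0]
  #3 pop 2: in=00101 → 11111 (was 00000); enqueue []
  #4 pop 3: in=11101 → 10111 (was 00000); enqueue []
  #5 pop 0: in=11111 → 11111 (was 00101); enqueue [2]
  #6 pop 2: in=11111 → 11111 (no change)

Fixpoint:
  val[0] = 11111
  val[1] = 11101
  val[2] = 11111
  val[3] = 10111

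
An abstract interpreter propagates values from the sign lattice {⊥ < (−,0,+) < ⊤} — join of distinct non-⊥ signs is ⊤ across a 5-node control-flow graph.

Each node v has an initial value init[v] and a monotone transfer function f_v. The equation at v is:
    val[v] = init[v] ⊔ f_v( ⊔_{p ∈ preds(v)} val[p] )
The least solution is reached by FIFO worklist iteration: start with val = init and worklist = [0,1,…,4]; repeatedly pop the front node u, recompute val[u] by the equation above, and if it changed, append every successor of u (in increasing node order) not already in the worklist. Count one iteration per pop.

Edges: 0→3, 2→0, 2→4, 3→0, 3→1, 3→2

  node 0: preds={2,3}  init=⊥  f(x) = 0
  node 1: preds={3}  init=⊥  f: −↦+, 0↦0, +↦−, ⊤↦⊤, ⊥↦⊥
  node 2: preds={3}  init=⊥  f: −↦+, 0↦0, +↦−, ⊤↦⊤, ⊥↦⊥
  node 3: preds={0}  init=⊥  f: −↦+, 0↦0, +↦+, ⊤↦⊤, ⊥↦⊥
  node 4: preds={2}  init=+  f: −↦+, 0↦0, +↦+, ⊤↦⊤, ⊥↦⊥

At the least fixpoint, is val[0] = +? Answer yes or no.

no

Trace (10 dequeues):
  [1] u=0 | in ⊥ | out 0 | prev ⊥ | push {}
  [2] u=1 | in ⊥ | out ⊥ | ==
  [3] u=2 | in ⊥ | out ⊥ | ==
  [4] u=3 | in 0 | out 0 | prev ⊥ | push {0,1,2}
  [5] u=4 | in ⊥ | out + | ==
  [6] u=0 | in 0 | out 0 | ==
  [7] u=1 | in 0 | out 0 | prev ⊥ | push {}
  [8] u=2 | in 0 | out 0 | prev ⊥ | push {0,4}
  [9] u=0 | in 0 | out 0 | ==
  [10] u=4 | in 0 | out ⊤ | prev + | push {}

Converged values:
  [0] 0
  [1] 0
  [2] 0
  [3] 0
  [4] ⊤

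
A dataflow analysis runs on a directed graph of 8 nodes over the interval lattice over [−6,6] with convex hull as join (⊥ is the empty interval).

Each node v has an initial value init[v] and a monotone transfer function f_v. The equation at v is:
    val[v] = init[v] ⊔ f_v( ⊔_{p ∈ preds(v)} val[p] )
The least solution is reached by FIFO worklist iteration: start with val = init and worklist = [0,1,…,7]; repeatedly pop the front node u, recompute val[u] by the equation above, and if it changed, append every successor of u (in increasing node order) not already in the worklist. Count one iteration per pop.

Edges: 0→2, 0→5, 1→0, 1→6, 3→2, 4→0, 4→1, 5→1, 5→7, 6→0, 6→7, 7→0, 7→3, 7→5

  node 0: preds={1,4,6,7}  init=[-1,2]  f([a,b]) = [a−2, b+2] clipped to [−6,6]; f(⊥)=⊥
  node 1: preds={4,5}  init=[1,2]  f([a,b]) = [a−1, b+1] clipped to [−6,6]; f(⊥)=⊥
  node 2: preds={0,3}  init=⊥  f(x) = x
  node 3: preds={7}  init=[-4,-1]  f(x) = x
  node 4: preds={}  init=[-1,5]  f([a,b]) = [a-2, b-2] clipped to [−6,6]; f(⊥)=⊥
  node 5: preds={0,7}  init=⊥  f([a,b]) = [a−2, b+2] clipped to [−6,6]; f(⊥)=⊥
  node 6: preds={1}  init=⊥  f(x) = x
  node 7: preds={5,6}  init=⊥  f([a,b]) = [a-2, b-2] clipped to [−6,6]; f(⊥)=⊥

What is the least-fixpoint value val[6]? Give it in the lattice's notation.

Worklist (18 pops):
  #1 pop 0: in=[-1,5] → [-3,6] (was [-1,2]); enqueue []
  #2 pop 1: in=[-1,5] → [-2,6] (was [1,2]); enqueue [0]
  #3 pop 2: in=[-4,6] → [-4,6] (was ⊥); enqueue []
  #4 pop 3: in=⊥ → [-4,-1] (no change)
  #5 pop 4: in=⊥ → [-1,5] (no change)
  #6 pop 5: in=[-3,6] → [-5,6] (was ⊥); enqueue [1]
  #7 pop 6: in=[-2,6] → [-2,6] (was ⊥); enqueue []
  #8 pop 7: in=[-5,6] → [-6,4] (was ⊥); enqueue [3,5]
  #9 pop 0: in=[-6,6] → [-6,6] (was [-3,6]); enqueue [2]
  #10 pop 1: in=[-5,6] → [-6,6] (was [-2,6]); enqueue [0,6]
  #11 pop 3: in=[-6,4] → [-6,4] (was [-4,-1]); enqueue []
  #12 pop 5: in=[-6,6] → [-6,6] (was [-5,6]); enqueue [1,7]
  #13 pop 2: in=[-6,6] → [-6,6] (was [-4,6]); enqueue []
  #14 pop 0: in=[-6,6] → [-6,6] (no change)
  #15 pop 6: in=[-6,6] → [-6,6] (was [-2,6]); enqueue [0]
  #16 pop 1: in=[-6,6] → [-6,6] (no change)
  #17 pop 7: in=[-6,6] → [-6,4] (no change)
  #18 pop 0: in=[-6,6] → [-6,6] (no change)

Fixpoint:
  val[0] = [-6,6]
  val[1] = [-6,6]
  val[2] = [-6,6]
  val[3] = [-6,4]
  val[4] = [-1,5]
  val[5] = [-6,6]
  val[6] = [-6,6]
  val[7] = [-6,4]

[-6,6]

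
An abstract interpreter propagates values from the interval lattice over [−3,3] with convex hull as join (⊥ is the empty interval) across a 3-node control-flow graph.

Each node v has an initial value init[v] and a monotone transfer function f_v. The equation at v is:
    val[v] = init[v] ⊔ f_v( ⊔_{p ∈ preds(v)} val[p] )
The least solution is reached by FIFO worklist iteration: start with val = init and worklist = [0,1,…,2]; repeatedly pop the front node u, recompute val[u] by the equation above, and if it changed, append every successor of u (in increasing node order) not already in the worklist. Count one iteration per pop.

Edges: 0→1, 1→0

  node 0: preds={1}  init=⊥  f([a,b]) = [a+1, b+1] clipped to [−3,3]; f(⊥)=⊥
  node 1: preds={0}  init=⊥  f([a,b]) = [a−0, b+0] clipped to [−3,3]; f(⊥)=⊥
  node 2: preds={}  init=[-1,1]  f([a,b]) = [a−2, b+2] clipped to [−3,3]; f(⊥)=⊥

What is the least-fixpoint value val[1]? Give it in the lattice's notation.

Iteration log — 3 steps:
  step 1. node 0  ⊔preds=⊥  new=⊥  stable
  step 2. node 1  ⊔preds=⊥  new=⊥  stable
  step 3. node 2  ⊔preds=⊥  new=[-1,1]  stable

Least fixpoint reached:
  node 0: ⊥
  node 1: ⊥
  node 2: [-1,1]

⊥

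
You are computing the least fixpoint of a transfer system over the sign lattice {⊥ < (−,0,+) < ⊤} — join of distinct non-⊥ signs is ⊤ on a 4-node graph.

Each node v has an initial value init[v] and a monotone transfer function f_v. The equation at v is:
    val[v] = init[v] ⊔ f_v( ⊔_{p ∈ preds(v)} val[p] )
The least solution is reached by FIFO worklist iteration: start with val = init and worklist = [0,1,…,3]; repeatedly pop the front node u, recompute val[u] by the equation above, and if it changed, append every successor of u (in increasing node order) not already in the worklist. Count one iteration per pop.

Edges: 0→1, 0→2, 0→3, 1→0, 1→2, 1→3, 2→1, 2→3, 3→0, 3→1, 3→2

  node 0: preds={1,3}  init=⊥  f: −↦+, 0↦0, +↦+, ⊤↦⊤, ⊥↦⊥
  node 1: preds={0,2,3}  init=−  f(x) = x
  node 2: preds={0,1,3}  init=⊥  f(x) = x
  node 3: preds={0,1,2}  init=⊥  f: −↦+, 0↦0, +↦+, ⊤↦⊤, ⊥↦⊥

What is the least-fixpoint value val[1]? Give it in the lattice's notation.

⊤

Worklist (8 pops):
  #1 pop 0: in=− → + (was ⊥); enqueue []
  #2 pop 1: in=+ → ⊤ (was −); enqueue [0]
  #3 pop 2: in=⊤ → ⊤ (was ⊥); enqueue [1]
  #4 pop 3: in=⊤ → ⊤ (was ⊥); enqueue [2]
  #5 pop 0: in=⊤ → ⊤ (was +); enqueue [3]
  #6 pop 1: in=⊤ → ⊤ (no change)
  #7 pop 2: in=⊤ → ⊤ (no change)
  #8 pop 3: in=⊤ → ⊤ (no change)

Fixpoint:
  val[0] = ⊤
  val[1] = ⊤
  val[2] = ⊤
  val[3] = ⊤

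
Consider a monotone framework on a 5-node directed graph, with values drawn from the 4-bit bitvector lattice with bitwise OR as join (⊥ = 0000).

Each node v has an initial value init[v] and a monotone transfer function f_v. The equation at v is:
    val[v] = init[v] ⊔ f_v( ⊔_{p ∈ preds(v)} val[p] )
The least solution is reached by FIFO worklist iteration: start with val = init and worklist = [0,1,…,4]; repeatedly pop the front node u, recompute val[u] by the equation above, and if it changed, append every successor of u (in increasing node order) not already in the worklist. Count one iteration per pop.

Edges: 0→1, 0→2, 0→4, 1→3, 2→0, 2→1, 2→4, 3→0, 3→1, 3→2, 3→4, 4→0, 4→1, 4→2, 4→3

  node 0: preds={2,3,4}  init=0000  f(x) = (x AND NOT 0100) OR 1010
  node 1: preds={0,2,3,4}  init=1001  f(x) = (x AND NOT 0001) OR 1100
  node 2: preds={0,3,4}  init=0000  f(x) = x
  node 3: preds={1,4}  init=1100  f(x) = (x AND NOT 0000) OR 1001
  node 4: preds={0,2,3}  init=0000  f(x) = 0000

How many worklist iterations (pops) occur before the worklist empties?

Worklist (11 pops):
  #1 pop 0: in=1100 → 1010 (was 0000); enqueue []
  #2 pop 1: in=1110 → 1111 (was 1001); enqueue []
  #3 pop 2: in=1110 → 1110 (was 0000); enqueue [0,1]
  #4 pop 3: in=1111 → 1111 (was 1100); enqueue [2]
  #5 pop 4: in=1111 → 0000 (no change)
  #6 pop 0: in=1111 → 1011 (was 1010); enqueue [4]
  #7 pop 1: in=1111 → 1111 (no change)
  #8 pop 2: in=1111 → 1111 (was 1110); enqueue [0,1]
  #9 pop 4: in=1111 → 0000 (no change)
  #10 pop 0: in=1111 → 1011 (no change)
  #11 pop 1: in=1111 → 1111 (no change)

Fixpoint:
  val[0] = 1011
  val[1] = 1111
  val[2] = 1111
  val[3] = 1111
  val[4] = 0000

11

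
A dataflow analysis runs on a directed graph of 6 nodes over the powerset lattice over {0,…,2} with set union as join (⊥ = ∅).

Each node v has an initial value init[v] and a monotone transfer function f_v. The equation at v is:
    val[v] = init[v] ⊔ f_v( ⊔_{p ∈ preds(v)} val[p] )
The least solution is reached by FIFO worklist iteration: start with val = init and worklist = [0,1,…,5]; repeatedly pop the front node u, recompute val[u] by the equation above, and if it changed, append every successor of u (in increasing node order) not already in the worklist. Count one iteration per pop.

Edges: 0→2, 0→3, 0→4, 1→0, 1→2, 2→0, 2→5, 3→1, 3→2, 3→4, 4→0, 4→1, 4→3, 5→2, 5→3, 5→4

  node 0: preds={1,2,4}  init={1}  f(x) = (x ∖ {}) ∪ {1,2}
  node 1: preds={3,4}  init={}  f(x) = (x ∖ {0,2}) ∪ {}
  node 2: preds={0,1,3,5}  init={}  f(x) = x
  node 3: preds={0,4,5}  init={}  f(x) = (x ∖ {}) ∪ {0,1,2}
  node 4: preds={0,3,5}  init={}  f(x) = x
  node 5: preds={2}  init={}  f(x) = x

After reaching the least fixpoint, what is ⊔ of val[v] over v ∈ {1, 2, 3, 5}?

{0,1,2}

Iteration log — 16 steps:
  step 1. node 0  ⊔preds={}  new={1,2}  old={1}  +wl: 
  step 2. node 1  ⊔preds={}  new={}  stable
  step 3. node 2  ⊔preds={1,2}  new={1,2}  old={}  +wl: 0
  step 4. node 3  ⊔preds={1,2}  new={0,1,2}  old={}  +wl: 1,2
  step 5. node 4  ⊔preds={0,1,2}  new={0,1,2}  old={}  +wl: 3
  step 6. node 5  ⊔preds={1,2}  new={1,2}  old={}  +wl: 4
  step 7. node 0  ⊔preds={0,1,2}  new={0,1,2}  old={1,2}  +wl: 
  step 8. node 1  ⊔preds={0,1,2}  new={1}  old={}  +wl: 0
  step 9. node 2  ⊔preds={0,1,2}  new={0,1,2}  old={1,2}  +wl: 5
  step 10. node 3  ⊔preds={0,1,2}  new={0,1,2}  stable
  step 11. node 4  ⊔preds={0,1,2}  new={0,1,2}  stable
  step 12. node 0  ⊔preds={0,1,2}  new={0,1,2}  stable
  step 13. node 5  ⊔preds={0,1,2}  new={0,1,2}  old={1,2}  +wl: 2,3,4
  step 14. node 2  ⊔preds={0,1,2}  new={0,1,2}  stable
  step 15. node 3  ⊔preds={0,1,2}  new={0,1,2}  stable
  step 16. node 4  ⊔preds={0,1,2}  new={0,1,2}  stable

Least fixpoint reached:
  node 0: {0,1,2}
  node 1: {1}
  node 2: {0,1,2}
  node 3: {0,1,2}
  node 4: {0,1,2}
  node 5: {0,1,2}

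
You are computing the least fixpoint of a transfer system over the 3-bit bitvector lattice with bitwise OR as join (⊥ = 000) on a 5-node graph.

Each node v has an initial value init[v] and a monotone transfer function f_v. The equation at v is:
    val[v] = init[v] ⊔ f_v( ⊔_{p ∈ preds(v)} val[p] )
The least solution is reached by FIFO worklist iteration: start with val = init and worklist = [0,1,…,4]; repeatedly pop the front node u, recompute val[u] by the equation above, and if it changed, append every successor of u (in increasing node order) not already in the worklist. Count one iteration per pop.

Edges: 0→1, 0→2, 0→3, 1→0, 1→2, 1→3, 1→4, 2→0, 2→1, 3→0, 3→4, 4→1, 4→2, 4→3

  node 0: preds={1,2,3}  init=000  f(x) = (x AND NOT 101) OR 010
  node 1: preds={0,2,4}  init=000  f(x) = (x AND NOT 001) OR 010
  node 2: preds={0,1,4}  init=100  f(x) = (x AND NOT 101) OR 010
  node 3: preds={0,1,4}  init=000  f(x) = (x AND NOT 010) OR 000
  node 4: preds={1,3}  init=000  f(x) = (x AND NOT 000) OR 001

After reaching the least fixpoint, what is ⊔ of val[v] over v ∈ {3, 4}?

Iteration log — 11 steps:
  step 1. node 0  ⊔preds=100  new=010  old=000  +wl: 
  step 2. node 1  ⊔preds=110  new=110  old=000  +wl: 0
  step 3. node 2  ⊔preds=110  new=110  old=100  +wl: 1
  step 4. node 3  ⊔preds=110  new=100  old=000  +wl: 
  step 5. node 4  ⊔preds=110  new=111  old=000  +wl: 2,3
  step 6. node 0  ⊔preds=110  new=010  stable
  step 7. node 1  ⊔preds=111  new=110  stable
  step 8. node 2  ⊔preds=111  new=110  stable
  step 9. node 3  ⊔preds=111  new=101  old=100  +wl: 0,4
  step 10. node 0  ⊔preds=111  new=010  stable
  step 11. node 4  ⊔preds=111  new=111  stable

Least fixpoint reached:
  node 0: 010
  node 1: 110
  node 2: 110
  node 3: 101
  node 4: 111

111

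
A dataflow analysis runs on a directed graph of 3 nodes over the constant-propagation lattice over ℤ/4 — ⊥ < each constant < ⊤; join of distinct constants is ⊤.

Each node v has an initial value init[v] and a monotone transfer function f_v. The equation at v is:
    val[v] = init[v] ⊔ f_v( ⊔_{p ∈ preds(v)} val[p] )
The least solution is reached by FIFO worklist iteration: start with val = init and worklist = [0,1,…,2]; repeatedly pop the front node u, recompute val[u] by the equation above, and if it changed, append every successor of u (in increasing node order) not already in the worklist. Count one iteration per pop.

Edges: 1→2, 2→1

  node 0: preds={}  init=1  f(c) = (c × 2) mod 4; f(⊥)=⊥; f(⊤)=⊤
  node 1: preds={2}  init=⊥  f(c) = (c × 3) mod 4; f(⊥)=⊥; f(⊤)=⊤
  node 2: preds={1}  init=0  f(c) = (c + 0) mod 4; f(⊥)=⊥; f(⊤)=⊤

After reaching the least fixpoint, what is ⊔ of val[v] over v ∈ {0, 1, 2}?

⊤

Trace (3 dequeues):
  [1] u=0 | in ⊥ | out 1 | ==
  [2] u=1 | in 0 | out 0 | prev ⊥ | push {}
  [3] u=2 | in 0 | out 0 | ==

Converged values:
  [0] 1
  [1] 0
  [2] 0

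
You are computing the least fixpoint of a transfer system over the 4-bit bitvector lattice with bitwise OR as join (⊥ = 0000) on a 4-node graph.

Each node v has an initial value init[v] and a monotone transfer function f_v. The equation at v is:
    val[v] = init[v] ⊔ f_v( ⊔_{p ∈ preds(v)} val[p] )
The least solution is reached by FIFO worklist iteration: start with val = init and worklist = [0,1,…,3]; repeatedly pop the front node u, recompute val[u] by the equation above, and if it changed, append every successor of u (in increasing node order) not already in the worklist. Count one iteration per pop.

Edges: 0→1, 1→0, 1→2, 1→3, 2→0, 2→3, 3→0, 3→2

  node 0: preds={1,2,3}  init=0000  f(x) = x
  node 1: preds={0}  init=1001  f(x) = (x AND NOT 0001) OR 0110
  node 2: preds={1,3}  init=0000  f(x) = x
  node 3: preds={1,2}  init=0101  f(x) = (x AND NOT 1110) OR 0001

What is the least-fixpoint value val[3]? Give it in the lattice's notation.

0101

Iteration log — 6 steps:
  step 1. node 0  ⊔preds=1101  new=1101  old=0000  +wl: 
  step 2. node 1  ⊔preds=1101  new=1111  old=1001  +wl: 0
  step 3. node 2  ⊔preds=1111  new=1111  old=0000  +wl: 
  step 4. node 3  ⊔preds=1111  new=0101  stable
  step 5. node 0  ⊔preds=1111  new=1111  old=1101  +wl: 1
  step 6. node 1  ⊔preds=1111  new=1111  stable

Least fixpoint reached:
  node 0: 1111
  node 1: 1111
  node 2: 1111
  node 3: 0101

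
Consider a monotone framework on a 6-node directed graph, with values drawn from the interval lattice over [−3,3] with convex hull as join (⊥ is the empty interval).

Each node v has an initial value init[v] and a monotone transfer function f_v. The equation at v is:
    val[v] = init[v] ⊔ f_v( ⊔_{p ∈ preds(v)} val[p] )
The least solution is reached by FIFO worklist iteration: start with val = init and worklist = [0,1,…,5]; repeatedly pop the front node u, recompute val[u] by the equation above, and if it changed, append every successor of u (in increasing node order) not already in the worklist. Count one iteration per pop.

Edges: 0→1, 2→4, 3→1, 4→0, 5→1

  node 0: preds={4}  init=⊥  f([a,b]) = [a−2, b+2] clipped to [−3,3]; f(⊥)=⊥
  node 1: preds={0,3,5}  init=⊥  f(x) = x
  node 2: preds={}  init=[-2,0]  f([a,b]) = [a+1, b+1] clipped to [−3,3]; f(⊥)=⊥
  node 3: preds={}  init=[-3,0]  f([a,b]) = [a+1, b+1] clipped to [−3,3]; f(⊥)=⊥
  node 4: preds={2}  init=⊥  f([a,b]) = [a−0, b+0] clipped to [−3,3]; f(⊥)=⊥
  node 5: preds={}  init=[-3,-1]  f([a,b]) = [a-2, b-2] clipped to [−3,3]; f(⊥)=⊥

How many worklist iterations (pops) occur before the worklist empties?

8

Trace (8 dequeues):
  [1] u=0 | in ⊥ | out ⊥ | ==
  [2] u=1 | in [-3,0] | out [-3,0] | prev ⊥ | push {}
  [3] u=2 | in ⊥ | out [-2,0] | ==
  [4] u=3 | in ⊥ | out [-3,0] | ==
  [5] u=4 | in [-2,0] | out [-2,0] | prev ⊥ | push {0}
  [6] u=5 | in ⊥ | out [-3,-1] | ==
  [7] u=0 | in [-2,0] | out [-3,2] | prev ⊥ | push {1}
  [8] u=1 | in [-3,2] | out [-3,2] | prev [-3,0] | push {}

Converged values:
  [0] [-3,2]
  [1] [-3,2]
  [2] [-2,0]
  [3] [-3,0]
  [4] [-2,0]
  [5] [-3,-1]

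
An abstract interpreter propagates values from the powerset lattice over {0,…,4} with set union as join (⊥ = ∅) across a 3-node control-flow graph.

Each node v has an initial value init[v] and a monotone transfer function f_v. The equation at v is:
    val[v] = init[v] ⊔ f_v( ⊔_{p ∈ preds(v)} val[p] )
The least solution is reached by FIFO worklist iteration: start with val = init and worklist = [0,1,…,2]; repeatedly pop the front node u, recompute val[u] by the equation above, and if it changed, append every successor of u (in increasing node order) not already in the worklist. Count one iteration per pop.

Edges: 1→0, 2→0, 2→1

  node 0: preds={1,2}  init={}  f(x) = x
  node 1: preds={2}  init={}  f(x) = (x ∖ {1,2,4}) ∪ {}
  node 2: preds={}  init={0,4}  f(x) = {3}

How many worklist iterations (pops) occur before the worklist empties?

6

Trace (6 dequeues):
  [1] u=0 | in {0,4} | out {0,4} | prev {} | push {}
  [2] u=1 | in {0,4} | out {0} | prev {} | push {0}
  [3] u=2 | in {} | out {0,3,4} | prev {0,4} | push {1}
  [4] u=0 | in {0,3,4} | out {0,3,4} | prev {0,4} | push {}
  [5] u=1 | in {0,3,4} | out {0,3} | prev {0} | push {0}
  [6] u=0 | in {0,3,4} | out {0,3,4} | ==

Converged values:
  [0] {0,3,4}
  [1] {0,3}
  [2] {0,3,4}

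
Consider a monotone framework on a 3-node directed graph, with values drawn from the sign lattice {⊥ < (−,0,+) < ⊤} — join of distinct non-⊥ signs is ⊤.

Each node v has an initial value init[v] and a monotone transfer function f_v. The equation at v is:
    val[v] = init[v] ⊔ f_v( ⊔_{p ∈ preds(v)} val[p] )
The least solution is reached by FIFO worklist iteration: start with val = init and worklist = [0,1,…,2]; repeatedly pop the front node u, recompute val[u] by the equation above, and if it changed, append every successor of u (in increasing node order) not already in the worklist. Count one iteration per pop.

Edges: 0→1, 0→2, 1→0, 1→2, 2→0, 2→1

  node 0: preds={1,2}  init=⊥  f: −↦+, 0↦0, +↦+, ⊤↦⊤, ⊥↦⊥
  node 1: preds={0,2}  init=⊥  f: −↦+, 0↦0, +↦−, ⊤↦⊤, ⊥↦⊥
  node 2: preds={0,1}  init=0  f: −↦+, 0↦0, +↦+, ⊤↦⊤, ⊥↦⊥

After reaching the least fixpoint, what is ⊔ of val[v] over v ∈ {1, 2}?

0

Worklist (4 pops):
  #1 pop 0: in=0 → 0 (was ⊥); enqueue []
  #2 pop 1: in=0 → 0 (was ⊥); enqueue [0]
  #3 pop 2: in=0 → 0 (no change)
  #4 pop 0: in=0 → 0 (no change)

Fixpoint:
  val[0] = 0
  val[1] = 0
  val[2] = 0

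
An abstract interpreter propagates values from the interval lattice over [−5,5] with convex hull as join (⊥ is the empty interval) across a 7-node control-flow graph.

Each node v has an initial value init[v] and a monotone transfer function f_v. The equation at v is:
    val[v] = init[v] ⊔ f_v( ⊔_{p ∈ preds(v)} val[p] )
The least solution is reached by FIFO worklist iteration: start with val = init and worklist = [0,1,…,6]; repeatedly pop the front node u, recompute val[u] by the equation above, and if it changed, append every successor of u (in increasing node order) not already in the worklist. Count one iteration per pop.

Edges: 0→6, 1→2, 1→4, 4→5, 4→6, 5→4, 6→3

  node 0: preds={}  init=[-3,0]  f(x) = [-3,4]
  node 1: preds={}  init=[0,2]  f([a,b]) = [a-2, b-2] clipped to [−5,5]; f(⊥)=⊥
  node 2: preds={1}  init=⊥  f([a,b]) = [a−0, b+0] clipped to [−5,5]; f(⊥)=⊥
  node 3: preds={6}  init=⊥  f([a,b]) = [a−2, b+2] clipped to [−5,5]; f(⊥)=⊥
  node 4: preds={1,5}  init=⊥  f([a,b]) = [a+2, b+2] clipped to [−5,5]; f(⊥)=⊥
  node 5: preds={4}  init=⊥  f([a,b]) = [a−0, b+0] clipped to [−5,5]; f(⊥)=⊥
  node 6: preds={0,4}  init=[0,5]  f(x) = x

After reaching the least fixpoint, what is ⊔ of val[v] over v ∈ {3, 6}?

Iteration log — 12 steps:
  step 1. node 0  ⊔preds=⊥  new=[-3,4]  old=[-3,0]  +wl: 
  step 2. node 1  ⊔preds=⊥  new=[0,2]  stable
  step 3. node 2  ⊔preds=[0,2]  new=[0,2]  old=⊥  +wl: 
  step 4. node 3  ⊔preds=[0,5]  new=[-2,5]  old=⊥  +wl: 
  step 5. node 4  ⊔preds=[0,2]  new=[2,4]  old=⊥  +wl: 
  step 6. node 5  ⊔preds=[2,4]  new=[2,4]  old=⊥  +wl: 4
  step 7. node 6  ⊔preds=[-3,4]  new=[-3,5]  old=[0,5]  +wl: 3
  step 8. node 4  ⊔preds=[0,4]  new=[2,5]  old=[2,4]  +wl: 5,6
  step 9. node 3  ⊔preds=[-3,5]  new=[-5,5]  old=[-2,5]  +wl: 
  step 10. node 5  ⊔preds=[2,5]  new=[2,5]  old=[2,4]  +wl: 4
  step 11. node 6  ⊔preds=[-3,5]  new=[-3,5]  stable
  step 12. node 4  ⊔preds=[0,5]  new=[2,5]  stable

Least fixpoint reached:
  node 0: [-3,4]
  node 1: [0,2]
  node 2: [0,2]
  node 3: [-5,5]
  node 4: [2,5]
  node 5: [2,5]
  node 6: [-3,5]

[-5,5]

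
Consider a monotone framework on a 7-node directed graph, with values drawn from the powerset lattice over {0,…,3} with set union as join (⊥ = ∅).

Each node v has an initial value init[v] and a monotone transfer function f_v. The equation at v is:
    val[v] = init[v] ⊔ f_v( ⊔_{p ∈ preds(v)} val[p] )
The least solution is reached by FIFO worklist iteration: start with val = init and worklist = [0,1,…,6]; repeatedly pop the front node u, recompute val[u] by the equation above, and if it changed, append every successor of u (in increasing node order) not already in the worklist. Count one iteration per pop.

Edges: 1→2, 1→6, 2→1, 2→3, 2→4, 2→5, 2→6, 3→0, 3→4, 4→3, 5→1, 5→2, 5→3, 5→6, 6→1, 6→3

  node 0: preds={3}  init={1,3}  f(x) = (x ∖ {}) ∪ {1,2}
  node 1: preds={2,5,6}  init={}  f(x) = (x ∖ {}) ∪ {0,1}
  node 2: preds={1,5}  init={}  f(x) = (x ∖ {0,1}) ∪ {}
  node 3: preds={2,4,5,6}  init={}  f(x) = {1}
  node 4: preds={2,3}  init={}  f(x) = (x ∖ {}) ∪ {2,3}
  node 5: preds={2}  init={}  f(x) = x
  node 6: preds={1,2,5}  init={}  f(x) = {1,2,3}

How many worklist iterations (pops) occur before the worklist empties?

20

Iteration log — 20 steps:
  step 1. node 0  ⊔preds={}  new={1,2,3}  old={1,3}  +wl: 
  step 2. node 1  ⊔preds={}  new={0,1}  old={}  +wl: 
  step 3. node 2  ⊔preds={0,1}  new={}  stable
  step 4. node 3  ⊔preds={}  new={1}  old={}  +wl: 0
  step 5. node 4  ⊔preds={1}  new={1,2,3}  old={}  +wl: 3
  step 6. node 5  ⊔preds={}  new={}  stable
  step 7. node 6  ⊔preds={0,1}  new={1,2,3}  old={}  +wl: 1
  step 8. node 0  ⊔preds={1}  new={1,2,3}  stable
  step 9. node 3  ⊔preds={1,2,3}  new={1}  stable
  step 10. node 1  ⊔preds={1,2,3}  new={0,1,2,3}  old={0,1}  +wl: 2,6
  step 11. node 2  ⊔preds={0,1,2,3}  new={2,3}  old={}  +wl: 1,3,4,5
  step 12. node 6  ⊔preds={0,1,2,3}  new={1,2,3}  stable
  step 13. node 1  ⊔preds={1,2,3}  new={0,1,2,3}  stable
  step 14. node 3  ⊔preds={1,2,3}  new={1}  stable
  step 15. node 4  ⊔preds={1,2,3}  new={1,2,3}  stable
  step 16. node 5  ⊔preds={2,3}  new={2,3}  old={}  +wl: 1,2,3,6
  step 17. node 1  ⊔preds={1,2,3}  new={0,1,2,3}  stable
  step 18. node 2  ⊔preds={0,1,2,3}  new={2,3}  stable
  step 19. node 3  ⊔preds={1,2,3}  new={1}  stable
  step 20. node 6  ⊔preds={0,1,2,3}  new={1,2,3}  stable

Least fixpoint reached:
  node 0: {1,2,3}
  node 1: {0,1,2,3}
  node 2: {2,3}
  node 3: {1}
  node 4: {1,2,3}
  node 5: {2,3}
  node 6: {1,2,3}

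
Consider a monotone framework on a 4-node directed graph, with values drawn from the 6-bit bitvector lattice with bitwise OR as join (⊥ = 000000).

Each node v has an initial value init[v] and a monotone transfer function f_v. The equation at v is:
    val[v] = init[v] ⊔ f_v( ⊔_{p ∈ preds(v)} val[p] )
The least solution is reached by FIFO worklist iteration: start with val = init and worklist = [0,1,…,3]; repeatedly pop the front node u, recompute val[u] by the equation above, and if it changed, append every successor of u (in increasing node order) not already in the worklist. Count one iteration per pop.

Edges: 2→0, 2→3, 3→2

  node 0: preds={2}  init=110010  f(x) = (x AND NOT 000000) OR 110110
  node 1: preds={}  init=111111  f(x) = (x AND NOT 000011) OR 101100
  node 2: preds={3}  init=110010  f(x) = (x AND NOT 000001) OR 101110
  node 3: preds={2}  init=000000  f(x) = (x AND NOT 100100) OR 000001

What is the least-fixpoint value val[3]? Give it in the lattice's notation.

Worklist (6 pops):
  #1 pop 0: in=110010 → 110110 (was 110010); enqueue []
  #2 pop 1: in=000000 → 111111 (no change)
  #3 pop 2: in=000000 → 111110 (was 110010); enqueue [0]
  #4 pop 3: in=111110 → 011011 (was 000000); enqueue [2]
  #5 pop 0: in=111110 → 111110 (was 110110); enqueue []
  #6 pop 2: in=011011 → 111110 (no change)

Fixpoint:
  val[0] = 111110
  val[1] = 111111
  val[2] = 111110
  val[3] = 011011

011011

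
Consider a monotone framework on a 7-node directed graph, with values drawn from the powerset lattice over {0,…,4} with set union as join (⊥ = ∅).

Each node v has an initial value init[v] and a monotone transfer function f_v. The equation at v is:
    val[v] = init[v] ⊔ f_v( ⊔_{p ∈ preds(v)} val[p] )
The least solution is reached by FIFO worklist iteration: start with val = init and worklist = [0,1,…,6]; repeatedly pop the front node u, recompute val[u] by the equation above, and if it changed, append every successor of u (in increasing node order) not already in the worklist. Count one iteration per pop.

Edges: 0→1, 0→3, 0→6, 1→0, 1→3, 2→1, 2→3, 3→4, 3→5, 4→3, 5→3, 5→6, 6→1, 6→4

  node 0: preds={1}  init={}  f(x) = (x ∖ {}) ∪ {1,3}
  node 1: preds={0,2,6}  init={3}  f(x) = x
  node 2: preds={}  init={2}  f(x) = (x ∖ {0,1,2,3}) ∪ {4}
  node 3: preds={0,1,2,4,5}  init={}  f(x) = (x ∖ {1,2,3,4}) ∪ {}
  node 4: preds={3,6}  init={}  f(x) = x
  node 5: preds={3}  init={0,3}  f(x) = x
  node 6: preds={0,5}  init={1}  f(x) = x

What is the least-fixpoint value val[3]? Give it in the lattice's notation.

Iteration log — 21 steps:
  step 1. node 0  ⊔preds={3}  new={1,3}  old={}  +wl: 
  step 2. node 1  ⊔preds={1,2,3}  new={1,2,3}  old={3}  +wl: 0
  step 3. node 2  ⊔preds={}  new={2,4}  old={2}  +wl: 1
  step 4. node 3  ⊔preds={0,1,2,3,4}  new={0}  old={}  +wl: 
  step 5. node 4  ⊔preds={0,1}  new={0,1}  old={}  +wl: 3
  step 6. node 5  ⊔preds={0}  new={0,3}  stable
  step 7. node 6  ⊔preds={0,1,3}  new={0,1,3}  old={1}  +wl: 4
  step 8. node 0  ⊔preds={1,2,3}  new={1,2,3}  old={1,3}  +wl: 6
  step 9. node 1  ⊔preds={0,1,2,3,4}  new={0,1,2,3,4}  old={1,2,3}  +wl: 0
  step 10. node 3  ⊔preds={0,1,2,3,4}  new={0}  stable
  step 11. node 4  ⊔preds={0,1,3}  new={0,1,3}  old={0,1}  +wl: 3
  step 12. node 6  ⊔preds={0,1,2,3}  new={0,1,2,3}  old={0,1,3}  +wl: 1,4
  step 13. node 0  ⊔preds={0,1,2,3,4}  new={0,1,2,3,4}  old={1,2,3}  +wl: 6
  step 14. node 3  ⊔preds={0,1,2,3,4}  new={0}  stable
  step 15. node 1  ⊔preds={0,1,2,3,4}  new={0,1,2,3,4}  stable
  step 16. node 4  ⊔preds={0,1,2,3}  new={0,1,2,3}  old={0,1,3}  +wl: 3
  step 17. node 6  ⊔preds={0,1,2,3,4}  new={0,1,2,3,4}  old={0,1,2,3}  +wl: 1,4
  step 18. node 3  ⊔preds={0,1,2,3,4}  new={0}  stable
  step 19. node 1  ⊔preds={0,1,2,3,4}  new={0,1,2,3,4}  stable
  step 20. node 4  ⊔preds={0,1,2,3,4}  new={0,1,2,3,4}  old={0,1,2,3}  +wl: 3
  step 21. node 3  ⊔preds={0,1,2,3,4}  new={0}  stable

Least fixpoint reached:
  node 0: {0,1,2,3,4}
  node 1: {0,1,2,3,4}
  node 2: {2,4}
  node 3: {0}
  node 4: {0,1,2,3,4}
  node 5: {0,3}
  node 6: {0,1,2,3,4}

{0}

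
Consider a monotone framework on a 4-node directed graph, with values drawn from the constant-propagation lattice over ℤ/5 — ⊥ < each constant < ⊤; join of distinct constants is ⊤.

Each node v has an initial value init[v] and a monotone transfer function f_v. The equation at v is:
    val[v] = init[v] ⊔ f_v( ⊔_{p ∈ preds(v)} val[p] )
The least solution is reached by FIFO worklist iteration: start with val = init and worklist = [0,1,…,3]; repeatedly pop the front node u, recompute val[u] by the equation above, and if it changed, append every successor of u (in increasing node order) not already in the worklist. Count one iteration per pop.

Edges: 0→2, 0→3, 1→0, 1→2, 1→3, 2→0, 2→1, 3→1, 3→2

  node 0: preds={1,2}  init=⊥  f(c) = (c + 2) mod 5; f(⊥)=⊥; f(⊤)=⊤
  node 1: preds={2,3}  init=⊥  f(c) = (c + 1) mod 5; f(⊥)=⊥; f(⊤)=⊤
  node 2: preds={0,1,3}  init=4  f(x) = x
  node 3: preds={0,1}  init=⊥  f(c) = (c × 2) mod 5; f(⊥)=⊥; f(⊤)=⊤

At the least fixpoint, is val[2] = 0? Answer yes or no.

no

Iteration log — 9 steps:
  step 1. node 0  ⊔preds=4  new=1  old=⊥  +wl: 
  step 2. node 1  ⊔preds=4  new=0  old=⊥  +wl: 0
  step 3. node 2  ⊔preds=⊤  new=⊤  old=4  +wl: 1
  step 4. node 3  ⊔preds=⊤  new=⊤  old=⊥  +wl: 2
  step 5. node 0  ⊔preds=⊤  new=⊤  old=1  +wl: 3
  step 6. node 1  ⊔preds=⊤  new=⊤  old=0  +wl: 0
  step 7. node 2  ⊔preds=⊤  new=⊤  stable
  step 8. node 3  ⊔preds=⊤  new=⊤  stable
  step 9. node 0  ⊔preds=⊤  new=⊤  stable

Least fixpoint reached:
  node 0: ⊤
  node 1: ⊤
  node 2: ⊤
  node 3: ⊤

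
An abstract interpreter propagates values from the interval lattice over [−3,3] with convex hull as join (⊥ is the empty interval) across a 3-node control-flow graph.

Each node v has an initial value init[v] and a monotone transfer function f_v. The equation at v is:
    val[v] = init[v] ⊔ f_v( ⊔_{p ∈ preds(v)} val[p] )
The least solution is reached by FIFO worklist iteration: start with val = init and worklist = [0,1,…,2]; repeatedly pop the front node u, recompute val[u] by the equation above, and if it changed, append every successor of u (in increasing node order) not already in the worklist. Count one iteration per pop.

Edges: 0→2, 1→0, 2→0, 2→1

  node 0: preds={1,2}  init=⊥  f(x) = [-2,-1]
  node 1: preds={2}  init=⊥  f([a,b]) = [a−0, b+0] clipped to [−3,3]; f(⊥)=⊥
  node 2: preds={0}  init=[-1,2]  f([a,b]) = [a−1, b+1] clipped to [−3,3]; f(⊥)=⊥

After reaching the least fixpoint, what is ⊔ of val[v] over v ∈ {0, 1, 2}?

Iteration log — 6 steps:
  step 1. node 0  ⊔preds=[-1,2]  new=[-2,-1]  old=⊥  +wl: 
  step 2. node 1  ⊔preds=[-1,2]  new=[-1,2]  old=⊥  +wl: 0
  step 3. node 2  ⊔preds=[-2,-1]  new=[-3,2]  old=[-1,2]  +wl: 1
  step 4. node 0  ⊔preds=[-3,2]  new=[-2,-1]  stable
  step 5. node 1  ⊔preds=[-3,2]  new=[-3,2]  old=[-1,2]  +wl: 0
  step 6. node 0  ⊔preds=[-3,2]  new=[-2,-1]  stable

Least fixpoint reached:
  node 0: [-2,-1]
  node 1: [-3,2]
  node 2: [-3,2]

[-3,2]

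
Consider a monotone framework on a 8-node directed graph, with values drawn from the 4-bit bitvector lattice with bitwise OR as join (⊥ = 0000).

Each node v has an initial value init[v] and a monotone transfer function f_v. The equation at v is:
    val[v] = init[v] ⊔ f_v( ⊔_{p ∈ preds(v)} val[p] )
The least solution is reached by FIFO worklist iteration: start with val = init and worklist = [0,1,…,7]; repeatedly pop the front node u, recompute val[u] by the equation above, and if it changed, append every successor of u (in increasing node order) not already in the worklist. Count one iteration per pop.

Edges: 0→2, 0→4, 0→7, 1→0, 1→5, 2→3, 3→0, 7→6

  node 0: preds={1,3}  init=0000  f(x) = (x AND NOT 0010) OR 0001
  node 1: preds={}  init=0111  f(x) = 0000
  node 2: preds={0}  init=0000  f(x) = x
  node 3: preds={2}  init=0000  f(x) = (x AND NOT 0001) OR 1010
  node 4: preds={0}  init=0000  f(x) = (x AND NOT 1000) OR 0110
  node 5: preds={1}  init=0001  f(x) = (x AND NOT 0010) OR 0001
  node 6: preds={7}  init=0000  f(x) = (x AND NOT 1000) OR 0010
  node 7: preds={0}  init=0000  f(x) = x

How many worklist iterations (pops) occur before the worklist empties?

Iteration log — 15 steps:
  step 1. node 0  ⊔preds=0111  new=0101  old=0000  +wl: 
  step 2. node 1  ⊔preds=0000  new=0111  stable
  step 3. node 2  ⊔preds=0101  new=0101  old=0000  +wl: 
  step 4. node 3  ⊔preds=0101  new=1110  old=0000  +wl: 0
  step 5. node 4  ⊔preds=0101  new=0111  old=0000  +wl: 
  step 6. node 5  ⊔preds=0111  new=0101  old=0001  +wl: 
  step 7. node 6  ⊔preds=0000  new=0010  old=0000  +wl: 
  step 8. node 7  ⊔preds=0101  new=0101  old=0000  +wl: 6
  step 9. node 0  ⊔preds=1111  new=1101  old=0101  +wl: 2,4,7
  step 10. node 6  ⊔preds=0101  new=0111  old=0010  +wl: 
  step 11. node 2  ⊔preds=1101  new=1101  old=0101  +wl: 3
  step 12. node 4  ⊔preds=1101  new=0111  stable
  step 13. node 7  ⊔preds=1101  new=1101  old=0101  +wl: 6
  step 14. node 3  ⊔preds=1101  new=1110  stable
  step 15. node 6  ⊔preds=1101  new=0111  stable

Least fixpoint reached:
  node 0: 1101
  node 1: 0111
  node 2: 1101
  node 3: 1110
  node 4: 0111
  node 5: 0101
  node 6: 0111
  node 7: 1101

15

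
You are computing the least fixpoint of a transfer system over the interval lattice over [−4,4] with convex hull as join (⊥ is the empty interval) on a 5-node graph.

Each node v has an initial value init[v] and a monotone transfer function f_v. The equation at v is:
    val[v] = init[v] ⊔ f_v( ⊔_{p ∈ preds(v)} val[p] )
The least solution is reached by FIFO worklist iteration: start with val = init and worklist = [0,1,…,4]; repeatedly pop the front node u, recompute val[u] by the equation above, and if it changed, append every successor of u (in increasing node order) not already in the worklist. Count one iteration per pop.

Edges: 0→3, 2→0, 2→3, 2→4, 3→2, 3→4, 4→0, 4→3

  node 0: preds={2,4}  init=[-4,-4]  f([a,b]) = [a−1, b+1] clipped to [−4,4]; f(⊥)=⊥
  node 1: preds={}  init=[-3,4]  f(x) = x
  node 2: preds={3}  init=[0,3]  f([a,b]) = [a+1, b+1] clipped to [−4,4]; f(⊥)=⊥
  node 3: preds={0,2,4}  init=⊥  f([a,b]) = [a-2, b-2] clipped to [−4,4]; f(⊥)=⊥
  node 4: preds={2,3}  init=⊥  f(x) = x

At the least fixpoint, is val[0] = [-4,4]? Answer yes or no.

Worklist (9 pops):
  #1 pop 0: in=[0,3] → [-4,4] (was [-4,-4]); enqueue []
  #2 pop 1: in=⊥ → [-3,4] (no change)
  #3 pop 2: in=⊥ → [0,3] (no change)
  #4 pop 3: in=[-4,4] → [-4,2] (was ⊥); enqueue [2]
  #5 pop 4: in=[-4,3] → [-4,3] (was ⊥); enqueue [0,3]
  #6 pop 2: in=[-4,2] → [-3,3] (was [0,3]); enqueue [4]
  #7 pop 0: in=[-4,3] → [-4,4] (no change)
  #8 pop 3: in=[-4,4] → [-4,2] (no change)
  #9 pop 4: in=[-4,3] → [-4,3] (no change)

Fixpoint:
  val[0] = [-4,4]
  val[1] = [-3,4]
  val[2] = [-3,3]
  val[3] = [-4,2]
  val[4] = [-4,3]

yes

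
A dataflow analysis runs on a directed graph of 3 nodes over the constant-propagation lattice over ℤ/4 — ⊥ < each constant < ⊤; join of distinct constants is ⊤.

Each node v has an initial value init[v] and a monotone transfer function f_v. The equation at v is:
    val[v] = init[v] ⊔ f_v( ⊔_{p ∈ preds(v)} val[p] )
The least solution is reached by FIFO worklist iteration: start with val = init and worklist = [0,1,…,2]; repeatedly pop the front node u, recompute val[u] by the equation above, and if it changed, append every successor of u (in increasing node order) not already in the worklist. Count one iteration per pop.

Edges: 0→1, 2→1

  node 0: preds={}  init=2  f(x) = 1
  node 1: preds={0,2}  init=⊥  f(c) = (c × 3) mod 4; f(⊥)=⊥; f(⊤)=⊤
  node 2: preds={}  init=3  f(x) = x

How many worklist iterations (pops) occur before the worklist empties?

3

Trace (3 dequeues):
  [1] u=0 | in ⊥ | out ⊤ | prev 2 | push {}
  [2] u=1 | in ⊤ | out ⊤ | prev ⊥ | push {}
  [3] u=2 | in ⊥ | out 3 | ==

Converged values:
  [0] ⊤
  [1] ⊤
  [2] 3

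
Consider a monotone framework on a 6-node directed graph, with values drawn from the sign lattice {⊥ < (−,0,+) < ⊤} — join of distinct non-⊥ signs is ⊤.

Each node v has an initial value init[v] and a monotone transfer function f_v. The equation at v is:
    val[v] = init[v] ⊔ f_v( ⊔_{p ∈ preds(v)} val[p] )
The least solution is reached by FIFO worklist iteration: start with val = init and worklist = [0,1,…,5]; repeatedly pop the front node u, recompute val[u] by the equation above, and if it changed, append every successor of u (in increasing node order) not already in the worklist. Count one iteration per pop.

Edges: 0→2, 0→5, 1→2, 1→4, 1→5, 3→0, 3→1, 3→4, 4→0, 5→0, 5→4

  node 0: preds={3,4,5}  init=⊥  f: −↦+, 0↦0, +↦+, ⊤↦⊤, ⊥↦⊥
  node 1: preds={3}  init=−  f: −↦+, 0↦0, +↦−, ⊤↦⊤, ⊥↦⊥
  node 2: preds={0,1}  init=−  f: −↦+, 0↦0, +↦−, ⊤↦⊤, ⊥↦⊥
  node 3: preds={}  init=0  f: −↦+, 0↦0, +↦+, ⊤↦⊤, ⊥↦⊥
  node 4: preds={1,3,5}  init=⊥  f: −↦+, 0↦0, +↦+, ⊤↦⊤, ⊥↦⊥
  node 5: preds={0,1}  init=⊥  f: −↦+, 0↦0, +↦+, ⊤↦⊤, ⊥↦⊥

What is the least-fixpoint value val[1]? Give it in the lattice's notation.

⊤

Worklist (10 pops):
  #1 pop 0: in=0 → 0 (was ⊥); enqueue []
  #2 pop 1: in=0 → ⊤ (was −); enqueue []
  #3 pop 2: in=⊤ → ⊤ (was −); enqueue []
  #4 pop 3: in=⊥ → 0 (no change)
  #5 pop 4: in=⊤ → ⊤ (was ⊥); enqueue [0]
  #6 pop 5: in=⊤ → ⊤ (was ⊥); enqueue [4]
  #7 pop 0: in=⊤ → ⊤ (was 0); enqueue [2,5]
  #8 pop 4: in=⊤ → ⊤ (no change)
  #9 pop 2: in=⊤ → ⊤ (no change)
  #10 pop 5: in=⊤ → ⊤ (no change)

Fixpoint:
  val[0] = ⊤
  val[1] = ⊤
  val[2] = ⊤
  val[3] = 0
  val[4] = ⊤
  val[5] = ⊤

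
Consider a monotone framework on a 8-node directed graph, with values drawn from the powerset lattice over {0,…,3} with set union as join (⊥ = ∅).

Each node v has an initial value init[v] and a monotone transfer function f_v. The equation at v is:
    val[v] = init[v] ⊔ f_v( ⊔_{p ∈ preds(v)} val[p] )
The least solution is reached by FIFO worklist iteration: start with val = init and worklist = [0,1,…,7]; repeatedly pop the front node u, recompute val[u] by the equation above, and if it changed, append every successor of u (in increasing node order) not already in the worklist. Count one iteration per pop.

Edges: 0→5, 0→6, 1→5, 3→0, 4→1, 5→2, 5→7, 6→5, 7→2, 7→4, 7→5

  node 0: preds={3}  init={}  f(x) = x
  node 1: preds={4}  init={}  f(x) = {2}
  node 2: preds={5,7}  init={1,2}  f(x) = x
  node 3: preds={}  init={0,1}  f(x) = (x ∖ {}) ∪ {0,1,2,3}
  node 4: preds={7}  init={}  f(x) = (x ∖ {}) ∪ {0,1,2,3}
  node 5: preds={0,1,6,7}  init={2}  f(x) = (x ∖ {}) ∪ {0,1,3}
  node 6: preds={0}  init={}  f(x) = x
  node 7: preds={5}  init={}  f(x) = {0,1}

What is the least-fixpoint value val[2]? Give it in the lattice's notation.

{0,1,2,3}

Worklist (15 pops):
  #1 pop 0: in={0,1} → {0,1} (was {}); enqueue []
  #2 pop 1: in={} → {2} (was {}); enqueue []
  #3 pop 2: in={2} → {1,2} (no change)
  #4 pop 3: in={} → {0,1,2,3} (was {0,1}); enqueue [0]
  #5 pop 4: in={} → {0,1,2,3} (was {}); enqueue [1]
  #6 pop 5: in={0,1,2} → {0,1,2,3} (was {2}); enqueue [2]
  #7 pop 6: in={0,1} → {0,1} (was {}); enqueue [5]
  #8 pop 7: in={0,1,2,3} → {0,1} (was {}); enqueue [4]
  #9 pop 0: in={0,1,2,3} → {0,1,2,3} (was {0,1}); enqueue [6]
  #10 pop 1: in={0,1,2,3} → {2} (no change)
  #11 pop 2: in={0,1,2,3} → {0,1,2,3} (was {1,2}); enqueue []
  #12 pop 5: in={0,1,2,3} → {0,1,2,3} (no change)
  #13 pop 4: in={0,1} → {0,1,2,3} (no change)
  #14 pop 6: in={0,1,2,3} → {0,1,2,3} (was {0,1}); enqueue [5]
  #15 pop 5: in={0,1,2,3} → {0,1,2,3} (no change)

Fixpoint:
  val[0] = {0,1,2,3}
  val[1] = {2}
  val[2] = {0,1,2,3}
  val[3] = {0,1,2,3}
  val[4] = {0,1,2,3}
  val[5] = {0,1,2,3}
  val[6] = {0,1,2,3}
  val[7] = {0,1}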